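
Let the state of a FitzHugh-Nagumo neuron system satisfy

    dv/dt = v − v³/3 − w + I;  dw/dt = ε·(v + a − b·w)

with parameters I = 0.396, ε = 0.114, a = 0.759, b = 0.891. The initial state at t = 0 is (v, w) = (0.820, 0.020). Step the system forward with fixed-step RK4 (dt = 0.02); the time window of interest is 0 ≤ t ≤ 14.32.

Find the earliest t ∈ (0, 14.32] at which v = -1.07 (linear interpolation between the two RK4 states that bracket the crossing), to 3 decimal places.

t = 10.433

t=0.000: state=(0.820, 0.020)
step 1 (dt=0.02): k1=(1.012, 0.178), k2=(1.014, 0.179), k3=(1.014, 0.179), k4=(1.015, 0.180); state += dt/6·(k1+2k2+2k3+k4)
t=0.020: state=(0.840, 0.024)
t=0.040: state=(0.861, 0.027)
t=0.060: state=(0.881, 0.031)
continuing one RK4 step at a time; state shown every 25 steps (Δt=0.5):
t=0.500: state=(1.304, 0.121)
t=1.000: state=(1.609, 0.239)
t=1.500: state=(1.712, 0.362)
t=2.000: state=(1.713, 0.482)
t=2.500: state=(1.676, 0.595)
t=3.000: state=(1.625, 0.699)
t=3.500: state=(1.569, 0.795)
t=4.000: state=(1.508, 0.884)
t=4.500: state=(1.445, 0.964)
t=5.000: state=(1.379, 1.037)
t=5.500: state=(1.309, 1.103)
t=6.000: state=(1.233, 1.161)
t=6.500: state=(1.151, 1.212)
t=7.000: state=(1.059, 1.255)
t=7.500: state=(0.953, 1.291)
t=8.000: state=(0.825, 1.319)
t=8.500: state=(0.661, 1.338)
t=9.000: state=(0.436, 1.344)
t=9.500: state=(0.099, 1.335)
t=10.000: state=(-0.436, 1.303)
t=10.420: state=(-1.050, 1.250)
next step: t=10.440: state=(-1.080, 1.246) — v has crossed -1.07
linear interpolation between t=10.420 (-1.04998) and t=10.440 (-1.08026) → t≈10.433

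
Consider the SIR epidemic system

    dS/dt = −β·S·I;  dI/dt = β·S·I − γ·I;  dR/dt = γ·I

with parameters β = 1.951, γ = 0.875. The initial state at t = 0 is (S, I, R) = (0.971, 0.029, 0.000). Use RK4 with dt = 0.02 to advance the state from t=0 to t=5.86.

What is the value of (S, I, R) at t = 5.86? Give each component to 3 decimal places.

(S, I, R) = (0.202, 0.094, 0.704)

t=0.000: state=(0.971, 0.029, 0.000)
step 1 (dt=0.02): k1=(-0.055, 0.030, 0.025), k2=(-0.055, 0.030, 0.026), k3=(-0.055, 0.030, 0.026), k4=(-0.056, 0.030, 0.026); state += dt/6·(k1+2k2+2k3+k4)
t=0.020: state=(0.970, 0.030, 0.001)
t=0.040: state=(0.969, 0.030, 0.001)
t=0.060: state=(0.968, 0.031, 0.002)
continuing one RK4 step at a time; state shown every 10 steps (Δt=0.2):
t=0.200: state=(0.959, 0.035, 0.006)
t=0.400: state=(0.944, 0.043, 0.012)
t=0.600: state=(0.927, 0.052, 0.021)
t=0.800: state=(0.906, 0.063, 0.031)
t=1.000: state=(0.883, 0.075, 0.043)
t=1.200: state=(0.855, 0.088, 0.057)
t=1.400: state=(0.824, 0.102, 0.074)
t=1.600: state=(0.789, 0.118, 0.093)
t=1.800: state=(0.751, 0.134, 0.115)
t=2.000: state=(0.711, 0.149, 0.140)
t=2.200: state=(0.669, 0.164, 0.167)
t=2.400: state=(0.626, 0.177, 0.197)
t=2.600: state=(0.583, 0.188, 0.229)
t=2.800: state=(0.541, 0.197, 0.263)
t=3.000: state=(0.500, 0.202, 0.298)
t=3.200: state=(0.462, 0.205, 0.333)
t=3.400: state=(0.426, 0.205, 0.369)
t=3.600: state=(0.394, 0.201, 0.405)
t=3.800: state=(0.364, 0.196, 0.440)
t=4.000: state=(0.338, 0.189, 0.473)
t=4.200: state=(0.315, 0.180, 0.506)
t=4.400: state=(0.294, 0.170, 0.536)
t=4.600: state=(0.275, 0.159, 0.565)
t=4.800: state=(0.259, 0.149, 0.592)
t=5.000: state=(0.245, 0.138, 0.617)
t=5.200: state=(0.233, 0.127, 0.640)
t=5.400: state=(0.222, 0.116, 0.661)
t=5.600: state=(0.213, 0.106, 0.681)
t=5.800: state=(0.204, 0.097, 0.699)
t=5.860: state=(0.202, 0.094, 0.704)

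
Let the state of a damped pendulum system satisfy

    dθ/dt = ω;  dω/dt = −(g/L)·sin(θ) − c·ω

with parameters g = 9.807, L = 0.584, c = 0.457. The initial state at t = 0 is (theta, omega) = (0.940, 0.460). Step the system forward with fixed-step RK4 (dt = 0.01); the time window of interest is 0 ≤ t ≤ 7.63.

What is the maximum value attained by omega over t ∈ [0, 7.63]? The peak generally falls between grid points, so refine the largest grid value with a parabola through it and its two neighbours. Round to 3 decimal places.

t=0.000: state=(0.940, 0.460)
step 1 (dt=0.01): k1=(0.460, -13.771), k2=(0.391, -13.763), k3=(0.391, -13.759), k4=(0.322, -13.747); state += dt/6·(k1+2k2+2k3+k4)
t=0.010: state=(0.944, 0.322)
t=0.020: state=(0.946, 0.185)
t=0.030: state=(0.948, 0.048)
continuing one RK4 step at a time; state shown every 25 steps (Δt=0.25):
t=0.250: state=(0.651, -2.576)
t=0.500: state=(-0.151, -3.280)
t=0.750: state=(-0.734, -1.067)
t=1.000: state=(-0.638, 1.733)
t=1.250: state=(-0.010, 2.853)
t=1.500: state=(0.559, 1.342)
t=1.750: state=(0.583, -1.117)
t=2.000: state=(0.101, -2.395)
t=2.250: state=(-0.418, -1.415)
t=2.500: state=(-0.513, 0.676)
t=2.750: state=(-0.148, 1.973)
t=3.000: state=(0.309, 1.376)
t=3.250: state=(0.442, -0.366)
t=3.500: state=(0.170, -1.606)
t=3.750: state=(-0.225, -1.280)
t=4.000: state=(-0.376, 0.151)
t=4.250: state=(-0.175, 1.296)
t=4.500: state=(0.161, 1.158)
t=4.750: state=(0.316, -0.004)
t=5.000: state=(0.171, -1.037)
t=5.250: state=(-0.113, -1.028)
t=5.500: state=(-0.264, -0.093)
t=5.750: state=(-0.161, 0.824)
t=6.000: state=(0.076, 0.901)
t=6.250: state=(0.219, 0.155)
t=6.500: state=(0.149, -0.649)
t=6.750: state=(-0.048, -0.782)
t=7.000: state=(-0.180, -0.192)
t=7.250: state=(-0.135, 0.507)
t=7.500: state=(0.027, 0.673)
t=7.630: state=(0.105, 0.490)
largest grid value and its neighbours: omega(1.220)=2.86533, omega(1.230)=2.86586, omega(1.240)=2.86160
parabola through these three points peaks at t≈1.226 with omega≈2.86623

max omega = 2.866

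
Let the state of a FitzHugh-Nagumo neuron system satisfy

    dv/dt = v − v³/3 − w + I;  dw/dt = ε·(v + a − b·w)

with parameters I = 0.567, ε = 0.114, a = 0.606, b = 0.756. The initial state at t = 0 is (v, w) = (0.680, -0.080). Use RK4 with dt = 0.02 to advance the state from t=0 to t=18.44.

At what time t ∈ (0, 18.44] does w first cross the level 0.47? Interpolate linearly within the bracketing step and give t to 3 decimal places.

t=0.000: state=(0.680, -0.080)
step 1 (dt=0.02): k1=(1.222, 0.153), k2=(1.227, 0.155), k3=(1.227, 0.155), k4=(1.232, 0.156); state += dt/6·(k1+2k2+2k3+k4)
t=0.020: state=(0.705, -0.077)
t=0.040: state=(0.729, -0.074)
t=0.060: state=(0.754, -0.071)
continuing one RK4 step at a time; state shown every 50 steps (Δt=1):
t=1.000: state=(1.705, 0.131)
t=2.000: state=(1.837, 0.385)
t=2.340: state=(1.815, 0.467)
next step: t=2.360: state=(1.813, 0.471) — w has crossed 0.47
linear interpolation between t=2.340 (0.46667) and t=2.360 (0.47138) → t≈2.354

t = 2.354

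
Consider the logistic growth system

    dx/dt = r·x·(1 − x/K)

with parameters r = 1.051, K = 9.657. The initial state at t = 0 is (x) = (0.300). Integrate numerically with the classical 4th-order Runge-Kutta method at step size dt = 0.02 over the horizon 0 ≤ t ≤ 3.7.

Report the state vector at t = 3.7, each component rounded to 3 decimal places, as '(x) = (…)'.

t=0.000: state=(0.300)
step 1 (dt=0.02): k1=(0.306), k2=(0.309), k3=(0.309), k4=(0.312); state += dt/6·(k1+2k2+2k3+k4)
t=0.020: state=(0.306)
t=0.040: state=(0.312)
t=0.060: state=(0.319)
continuing one RK4 step at a time; state shown every 10 steps (Δt=0.2):
t=0.200: state=(0.368)
t=0.400: state=(0.449)
t=0.600: state=(0.549)
t=0.800: state=(0.668)
t=1.000: state=(0.811)
t=1.200: state=(0.982)
t=1.400: state=(1.183)
t=1.600: state=(1.419)
t=1.800: state=(1.693)
t=2.000: state=(2.007)
t=2.200: state=(2.362)
t=2.400: state=(2.756)
t=2.600: state=(3.188)
t=2.800: state=(3.652)
t=3.000: state=(4.140)
t=3.200: state=(4.643)
t=3.400: state=(5.150)
t=3.600: state=(5.650)
t=3.700: state=(5.894)

(x) = (5.894)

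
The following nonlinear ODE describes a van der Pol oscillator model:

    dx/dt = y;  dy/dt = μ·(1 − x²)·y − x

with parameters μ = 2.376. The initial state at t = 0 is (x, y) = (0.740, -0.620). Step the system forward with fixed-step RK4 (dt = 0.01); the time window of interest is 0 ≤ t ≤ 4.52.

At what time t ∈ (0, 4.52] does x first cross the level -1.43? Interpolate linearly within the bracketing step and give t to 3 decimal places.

t = 1.018

t=0.000: state=(0.740, -0.620)
step 1 (dt=0.01): k1=(-0.620, -1.406), k2=(-0.627, -1.418), k3=(-0.627, -1.418), k4=(-0.634, -1.429); state += dt/6·(k1+2k2+2k3+k4)
t=0.010: state=(0.734, -0.634)
t=0.020: state=(0.727, -0.649)
t=0.030: state=(0.721, -0.663)
continuing one RK4 step at a time; state shown every 20 steps (Δt=0.2):
t=0.200: state=(0.584, -0.961)
t=0.400: state=(0.342, -1.504)
t=0.600: state=(-0.042, -2.419)
t=0.800: state=(-0.645, -3.574)
t=1.000: state=(-1.373, -3.263)
t=1.010: state=(-1.405, -3.178)
next step: t=1.020: state=(-1.437, -3.088) — x has crossed -1.43
linear interpolation between t=1.010 (-1.40534) and t=1.020 (-1.43667) → t≈1.018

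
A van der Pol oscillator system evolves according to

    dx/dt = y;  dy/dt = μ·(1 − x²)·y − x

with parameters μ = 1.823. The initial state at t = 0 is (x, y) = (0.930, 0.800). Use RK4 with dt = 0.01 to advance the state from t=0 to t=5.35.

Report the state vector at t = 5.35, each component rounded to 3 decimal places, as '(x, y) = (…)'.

(x, y) = (-0.683, 1.333)

t=0.000: state=(0.930, 0.800)
step 1 (dt=0.01): k1=(0.800, -0.733), k2=(0.796, -0.749), k3=(0.796, -0.749), k4=(0.793, -0.764); state += dt/6·(k1+2k2+2k3+k4)
t=0.010: state=(0.938, 0.793)
t=0.020: state=(0.946, 0.785)
t=0.030: state=(0.954, 0.777)
continuing one RK4 step at a time; state shown every 20 steps (Δt=0.2):
t=0.200: state=(1.072, 0.598)
t=0.400: state=(1.165, 0.331)
t=0.600: state=(1.204, 0.064)
t=0.800: state=(1.193, -0.167)
t=1.000: state=(1.139, -0.366)
t=1.200: state=(1.048, -0.552)
t=1.400: state=(0.917, -0.757)
t=1.600: state=(0.741, -1.024)
t=1.800: state=(0.499, -1.418)
t=2.000: state=(0.158, -2.034)
t=2.200: state=(-0.332, -2.888)
t=2.400: state=(-0.976, -3.391)
t=2.600: state=(-1.581, -2.398)
t=2.800: state=(-1.899, -0.863)
t=3.000: state=(-1.980, -0.067)
t=3.200: state=(-1.960, 0.221)
t=3.400: state=(-1.903, 0.327)
t=3.600: state=(-1.832, 0.379)
t=3.800: state=(-1.753, 0.416)
t=4.000: state=(-1.666, 0.454)
t=4.200: state=(-1.571, 0.497)
t=4.400: state=(-1.466, 0.552)
t=4.600: state=(-1.349, 0.624)
t=4.800: state=(-1.215, 0.723)
t=5.000: state=(-1.057, 0.866)
t=5.200: state=(-0.863, 1.085)
t=5.350: state=(-0.683, 1.333)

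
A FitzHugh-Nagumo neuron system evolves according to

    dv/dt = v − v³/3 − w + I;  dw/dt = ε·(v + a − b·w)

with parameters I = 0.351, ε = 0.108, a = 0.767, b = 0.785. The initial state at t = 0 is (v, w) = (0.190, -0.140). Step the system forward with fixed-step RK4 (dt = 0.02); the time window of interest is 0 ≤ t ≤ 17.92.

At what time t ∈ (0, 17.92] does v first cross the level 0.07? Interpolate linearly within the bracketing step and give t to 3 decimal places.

t = 10.004

t=0.000: state=(0.190, -0.140)
step 1 (dt=0.02): k1=(0.679, 0.115), k2=(0.684, 0.116), k3=(0.684, 0.116), k4=(0.690, 0.117); state += dt/6·(k1+2k2+2k3+k4)
t=0.020: state=(0.204, -0.138)
t=0.040: state=(0.218, -0.135)
t=0.060: state=(0.232, -0.133)
continuing one RK4 step at a time; state shown every 50 steps (Δt=1):
t=1.000: state=(1.103, 0.015)
t=2.000: state=(1.693, 0.246)
t=3.000: state=(1.704, 0.484)
t=4.000: state=(1.603, 0.695)
t=5.000: state=(1.481, 0.878)
t=6.000: state=(1.344, 1.032)
t=7.000: state=(1.184, 1.159)
t=8.000: state=(0.980, 1.256)
t=9.000: state=(0.676, 1.321)
t=10.000: state=(0.074, 1.335)
next step: t=10.020: state=(0.055, 1.335) — v has crossed 0.07
linear interpolation between t=10.000 (0.07375) and t=10.020 (0.05536) → t≈10.004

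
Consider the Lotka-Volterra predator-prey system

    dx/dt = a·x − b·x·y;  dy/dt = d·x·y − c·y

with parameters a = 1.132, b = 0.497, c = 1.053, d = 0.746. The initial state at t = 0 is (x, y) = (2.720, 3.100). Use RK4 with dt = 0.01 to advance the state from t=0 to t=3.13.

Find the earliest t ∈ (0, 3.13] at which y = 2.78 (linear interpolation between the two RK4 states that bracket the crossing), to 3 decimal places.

t=0.000: state=(2.720, 3.100)
step 1 (dt=0.01): k1=(-1.112, 3.026), k2=(-1.130, 3.028), k3=(-1.130, 3.028), k4=(-1.148, 3.029); state += dt/6·(k1+2k2+2k3+k4)
t=0.010: state=(2.709, 3.130)
t=0.020: state=(2.697, 3.161)
t=0.030: state=(2.685, 3.191)
continuing one RK4 step at a time; state shown every 20 steps (Δt=0.2):
t=0.200: state=(2.433, 3.694)
t=0.400: state=(2.059, 4.186)
t=0.600: state=(1.676, 4.480)
t=0.800: state=(1.340, 4.541)
t=1.000: state=(1.076, 4.401)
t=1.200: state=(0.882, 4.122)
t=1.400: state=(0.747, 3.769)
t=1.600: state=(0.657, 3.389)
t=1.800: state=(0.599, 3.014)
t=1.930: state=(0.576, 2.782)
next step: t=1.940: state=(0.574, 2.765) — y has crossed 2.78
linear interpolation between t=1.930 (2.78201) and t=1.940 (2.76470) → t≈1.931

t = 1.931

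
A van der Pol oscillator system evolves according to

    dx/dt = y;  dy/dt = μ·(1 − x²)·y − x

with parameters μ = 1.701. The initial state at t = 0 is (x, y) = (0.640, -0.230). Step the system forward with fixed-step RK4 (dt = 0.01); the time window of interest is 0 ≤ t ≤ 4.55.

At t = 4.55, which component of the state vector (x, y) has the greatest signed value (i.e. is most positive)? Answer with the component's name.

largest component: y

t=0.000: state=(0.640, -0.230)
step 1 (dt=0.01): k1=(-0.230, -0.871), k2=(-0.234, -0.875), k3=(-0.234, -0.875), k4=(-0.239, -0.879); state += dt/6·(k1+2k2+2k3+k4)
t=0.010: state=(0.638, -0.239)
t=0.020: state=(0.635, -0.248)
t=0.030: state=(0.633, -0.256)
continuing one RK4 step at a time; state shown every 20 steps (Δt=0.2):
t=0.200: state=(0.575, -0.421)
t=0.400: state=(0.468, -0.659)
t=0.600: state=(0.307, -0.970)
t=0.800: state=(0.073, -1.391)
t=1.000: state=(-0.258, -1.927)
t=1.200: state=(-0.694, -2.396)
t=1.400: state=(-1.177, -2.295)
t=1.600: state=(-1.559, -1.443)
t=1.800: state=(-1.752, -0.536)
t=2.000: state=(-1.800, -0.004)
t=2.200: state=(-1.772, 0.251)
t=2.400: state=(-1.708, 0.378)
t=2.600: state=(-1.624, 0.458)
t=2.800: state=(-1.526, 0.525)
t=3.000: state=(-1.414, 0.598)
t=3.200: state=(-1.286, 0.688)
t=3.400: state=(-1.136, 0.812)
t=3.600: state=(-0.957, 0.992)
t=3.800: state=(-0.733, 1.269)
t=4.000: state=(-0.439, 1.713)
t=4.200: state=(-0.031, 2.408)
t=4.400: state=(0.535, 3.237)
t=4.550: state=(1.045, 3.426)
compare at T: x=1.045, y=3.426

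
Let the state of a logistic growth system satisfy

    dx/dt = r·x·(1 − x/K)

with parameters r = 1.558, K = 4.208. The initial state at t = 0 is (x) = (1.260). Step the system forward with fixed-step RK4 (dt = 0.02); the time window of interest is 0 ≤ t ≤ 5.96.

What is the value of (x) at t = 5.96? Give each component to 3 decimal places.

t=0.000: state=(1.260)
step 1 (dt=0.02): k1=(1.375), k2=(1.384), k3=(1.384), k4=(1.392); state += dt/6·(k1+2k2+2k3+k4)
t=0.020: state=(1.288)
t=0.040: state=(1.316)
t=0.060: state=(1.344)
continuing one RK4 step at a time; state shown every 10 steps (Δt=0.2):
t=0.200: state=(1.551)
t=0.400: state=(1.866)
t=0.600: state=(2.193)
t=0.800: state=(2.516)
t=1.000: state=(2.819)
t=1.200: state=(3.092)
t=1.400: state=(3.329)
t=1.600: state=(3.526)
t=1.800: state=(3.686)
t=2.000: state=(3.813)
t=2.200: state=(3.911)
t=2.400: state=(3.986)
t=2.600: state=(4.043)
t=2.800: state=(4.086)
t=3.000: state=(4.118)
t=3.200: state=(4.142)
t=3.400: state=(4.159)
t=3.600: state=(4.172)
t=3.800: state=(4.182)
t=4.000: state=(4.189)
t=4.200: state=(4.194)
t=4.400: state=(4.198)
t=4.600: state=(4.200)
t=4.800: state=(4.202)
t=5.000: state=(4.204)
t=5.200: state=(4.205)
t=5.400: state=(4.206)
t=5.600: state=(4.206)
t=5.800: state=(4.207)
t=5.960: state=(4.207)

(x) = (4.207)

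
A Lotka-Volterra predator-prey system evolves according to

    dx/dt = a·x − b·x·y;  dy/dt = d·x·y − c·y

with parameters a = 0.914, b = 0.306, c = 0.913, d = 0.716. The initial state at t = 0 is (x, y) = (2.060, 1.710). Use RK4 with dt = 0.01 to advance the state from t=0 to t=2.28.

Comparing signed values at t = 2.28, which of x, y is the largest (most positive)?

t=0.000: state=(2.060, 1.710)
step 1 (dt=0.01): k1=(0.805, 0.961), k2=(0.803, 0.969), k3=(0.803, 0.969), k4=(0.802, 0.976); state += dt/6·(k1+2k2+2k3+k4)
t=0.010: state=(2.068, 1.720)
t=0.020: state=(2.076, 1.730)
t=0.030: state=(2.084, 1.740)
continuing one RK4 step at a time; state shown every 10 steps (Δt=0.1):
t=0.100: state=(2.139, 1.814)
t=0.200: state=(2.213, 1.935)
t=0.300: state=(2.281, 2.074)
t=0.400: state=(2.340, 2.234)
t=0.500: state=(2.388, 2.415)
t=0.600: state=(2.422, 2.619)
t=0.700: state=(2.441, 2.845)
t=0.800: state=(2.443, 3.094)
t=0.900: state=(2.425, 3.362)
t=1.000: state=(2.387, 3.646)
t=1.100: state=(2.329, 3.940)
t=1.200: state=(2.252, 4.238)
t=1.300: state=(2.157, 4.530)
t=1.400: state=(2.049, 4.807)
t=1.500: state=(1.931, 5.059)
t=1.600: state=(1.806, 5.279)
t=1.700: state=(1.679, 5.458)
t=1.800: state=(1.553, 5.593)
t=1.900: state=(1.432, 5.680)
t=2.000: state=(1.318, 5.721)
t=2.100: state=(1.212, 5.716)
t=2.200: state=(1.115, 5.670)
t=2.280: state=(1.045, 5.607)
compare at T: x=1.045, y=5.607

largest component: y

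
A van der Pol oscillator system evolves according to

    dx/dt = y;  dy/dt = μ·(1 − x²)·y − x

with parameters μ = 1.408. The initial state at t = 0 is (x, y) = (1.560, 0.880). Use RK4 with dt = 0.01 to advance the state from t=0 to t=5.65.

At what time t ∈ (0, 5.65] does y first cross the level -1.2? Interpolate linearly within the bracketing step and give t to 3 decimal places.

t = 1.791

t=0.000: state=(1.560, 0.880)
step 1 (dt=0.01): k1=(0.880, -3.336), k2=(0.863, -3.324), k3=(0.863, -3.323), k4=(0.847, -3.310); state += dt/6·(k1+2k2+2k3+k4)
t=0.010: state=(1.569, 0.847)
t=0.020: state=(1.577, 0.814)
t=0.030: state=(1.585, 0.781)
continuing one RK4 step at a time; state shown every 20 steps (Δt=0.2):
t=0.200: state=(1.674, 0.294)
t=0.400: state=(1.692, -0.088)
t=0.600: state=(1.649, -0.316)
t=0.800: state=(1.571, -0.462)
t=1.000: state=(1.467, -0.575)
t=1.200: state=(1.341, -0.684)
t=1.400: state=(1.192, -0.811)
t=1.600: state=(1.014, -0.977)
t=1.790: state=(0.809, -1.199)
next step: t=1.800: state=(0.796, -1.213) — y has crossed -1.2
linear interpolation between t=1.790 (-1.19878) and t=1.800 (-1.21285) → t≈1.791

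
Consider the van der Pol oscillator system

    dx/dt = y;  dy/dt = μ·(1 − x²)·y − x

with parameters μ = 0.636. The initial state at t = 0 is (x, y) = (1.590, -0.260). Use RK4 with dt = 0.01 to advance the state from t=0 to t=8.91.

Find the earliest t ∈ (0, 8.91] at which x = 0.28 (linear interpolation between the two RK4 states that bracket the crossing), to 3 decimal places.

t=0.000: state=(1.590, -0.260)
step 1 (dt=0.01): k1=(-0.260, -1.337), k2=(-0.267, -1.330), k3=(-0.267, -1.330), k4=(-0.273, -1.323); state += dt/6·(k1+2k2+2k3+k4)
t=0.010: state=(1.587, -0.273)
t=0.020: state=(1.585, -0.286)
t=0.030: state=(1.582, -0.299)
continuing one RK4 step at a time; state shown every 50 steps (Δt=0.5):
t=0.500: state=(1.316, -0.803)
t=1.000: state=(0.795, -1.296)
t=1.340: state=(0.286, -1.705)
next step: t=1.350: state=(0.269, -1.718) — x has crossed 0.28
linear interpolation between t=1.340 (0.28649) and t=1.350 (0.26938) → t≈1.344

t = 1.344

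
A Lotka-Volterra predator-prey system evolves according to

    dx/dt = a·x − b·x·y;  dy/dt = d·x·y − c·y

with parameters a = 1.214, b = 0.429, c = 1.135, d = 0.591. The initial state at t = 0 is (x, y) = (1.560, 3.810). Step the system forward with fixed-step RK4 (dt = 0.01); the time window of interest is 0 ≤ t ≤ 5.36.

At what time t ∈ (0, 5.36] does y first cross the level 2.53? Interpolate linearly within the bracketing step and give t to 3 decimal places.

t = 1.212

t=0.000: state=(1.560, 3.810)
step 1 (dt=0.01): k1=(-0.656, -0.812), k2=(-0.652, -0.818), k3=(-0.652, -0.818), k4=(-0.648, -0.825); state += dt/6·(k1+2k2+2k3+k4)
t=0.010: state=(1.553, 3.802)
t=0.020: state=(1.547, 3.794)
t=0.030: state=(1.541, 3.785)
continuing one RK4 step at a time; state shown every 20 steps (Δt=0.2):
t=0.200: state=(1.445, 3.625)
t=0.400: state=(1.362, 3.409)
t=0.600: state=(1.309, 3.181)
t=0.800: state=(1.283, 2.954)
t=1.000: state=(1.281, 2.738)
t=1.200: state=(1.302, 2.541)
t=1.210: state=(1.304, 2.532)
next step: t=1.220: state=(1.306, 2.523) — y has crossed 2.53
linear interpolation between t=1.210 (2.53212) and t=1.220 (2.52292) → t≈1.212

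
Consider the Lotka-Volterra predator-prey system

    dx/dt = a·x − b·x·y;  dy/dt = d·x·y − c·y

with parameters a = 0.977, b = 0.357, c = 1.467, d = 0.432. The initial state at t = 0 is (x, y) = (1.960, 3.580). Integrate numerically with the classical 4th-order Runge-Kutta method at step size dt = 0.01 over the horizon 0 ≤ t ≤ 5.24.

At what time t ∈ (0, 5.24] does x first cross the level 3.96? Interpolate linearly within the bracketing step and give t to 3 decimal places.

t = 2.431

t=0.000: state=(1.960, 3.580)
step 1 (dt=0.01): k1=(-0.590, -2.221), k2=(-0.581, -2.218), k3=(-0.581, -2.218), k4=(-0.573, -2.216); state += dt/6·(k1+2k2+2k3+k4)
t=0.010: state=(1.954, 3.558)
t=0.020: state=(1.949, 3.536)
t=0.030: state=(1.943, 3.514)
continuing one RK4 step at a time; state shown every 20 steps (Δt=0.2):
t=0.200: state=(1.874, 3.149)
t=0.400: state=(1.846, 2.757)
t=0.600: state=(1.867, 2.413)
t=0.800: state=(1.931, 2.119)
t=1.000: state=(2.036, 1.875)
t=1.200: state=(2.182, 1.678)
t=1.400: state=(2.367, 1.522)
t=1.600: state=(2.592, 1.406)
t=1.800: state=(2.859, 1.326)
t=2.000: state=(3.168, 1.283)
t=2.200: state=(3.516, 1.277)
t=2.400: state=(3.898, 1.311)
t=2.430: state=(3.958, 1.320)
next step: t=2.440: state=(3.978, 1.324) — x has crossed 3.96
linear interpolation between t=2.430 (3.95820) and t=2.440 (3.97824) → t≈2.431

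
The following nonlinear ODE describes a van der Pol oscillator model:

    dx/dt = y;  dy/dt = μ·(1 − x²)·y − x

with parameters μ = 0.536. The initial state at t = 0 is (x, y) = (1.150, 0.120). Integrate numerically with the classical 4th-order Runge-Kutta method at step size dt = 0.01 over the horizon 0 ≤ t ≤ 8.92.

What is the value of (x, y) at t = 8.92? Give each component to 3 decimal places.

t=0.000: state=(1.150, 0.120)
step 1 (dt=0.01): k1=(0.120, -1.171), k2=(0.114, -1.170), k3=(0.114, -1.170), k4=(0.108, -1.170); state += dt/6·(k1+2k2+2k3+k4)
t=0.010: state=(1.151, 0.108)
t=0.020: state=(1.152, 0.097)
t=0.030: state=(1.153, 0.085)
continuing one RK4 step at a time; state shown every 50 steps (Δt=0.5):
t=0.500: state=(1.068, -0.436)
t=1.000: state=(0.725, -0.929)
t=1.500: state=(0.142, -1.401)
t=2.000: state=(-0.642, -1.653)
t=2.500: state=(-1.373, -1.114)
t=3.000: state=(-1.677, -0.114)
t=3.500: state=(-1.543, 0.591)
t=4.000: state=(-1.120, 1.089)
t=4.500: state=(-0.447, 1.617)
t=5.000: state=(0.493, 2.083)
t=5.500: state=(1.465, 1.563)
t=6.000: state=(1.912, 0.244)
t=6.500: state=(1.807, -0.565)
t=7.000: state=(1.403, -1.033)
t=7.500: state=(0.771, -1.513)
t=8.000: state=(-0.130, -2.087)
t=8.500: state=(-1.213, -2.012)
t=8.920: state=(-1.842, -0.893)

(x, y) = (-1.842, -0.893)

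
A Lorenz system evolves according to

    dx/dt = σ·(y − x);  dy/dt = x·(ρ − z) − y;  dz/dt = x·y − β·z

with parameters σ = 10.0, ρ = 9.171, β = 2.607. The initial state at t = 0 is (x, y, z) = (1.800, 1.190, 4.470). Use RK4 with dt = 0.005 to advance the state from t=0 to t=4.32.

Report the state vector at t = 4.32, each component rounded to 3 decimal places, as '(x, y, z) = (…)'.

t=0.000: state=(1.800, 1.190, 4.470)
step 1 (dt=0.005): k1=(-6.100, 7.272, -9.511), k2=(-5.766, 7.224, -9.435), k3=(-5.775, 7.228, -9.435), k4=(-5.450, 7.183, -9.359); state += dt/6·(k1+2k2+2k3+k4)
t=0.005: state=(1.771, 1.226, 4.423)
t=0.010: state=(1.745, 1.262, 4.376)
t=0.015: state=(1.723, 1.297, 4.331)
continuing one RK4 step at a time; state shown every 40 steps (Δt=0.2):
t=0.200: state=(2.106, 2.732, 3.211)
t=0.400: state=(4.069, 5.391, 3.912)
t=0.600: state=(6.669, 7.499, 8.323)
t=0.800: state=(5.939, 4.593, 11.404)
t=1.000: state=(3.454, 2.646, 9.115)
t=1.200: state=(2.821, 2.912, 6.649)
t=1.400: state=(3.569, 4.188, 5.692)
t=1.600: state=(5.052, 5.795, 6.870)
t=1.800: state=(5.834, 5.729, 9.316)
t=2.000: state=(4.832, 4.150, 9.633)
t=2.200: state=(3.823, 3.570, 8.168)
t=2.400: state=(3.827, 4.051, 7.050)
t=2.600: state=(4.537, 4.960, 7.153)
t=2.800: state=(5.199, 5.356, 8.303)
t=3.000: state=(5.033, 4.751, 9.037)
t=3.200: state=(4.406, 4.143, 8.567)
t=3.400: state=(4.156, 4.175, 7.790)
t=3.600: state=(4.417, 4.627, 7.556)
t=3.800: state=(4.828, 4.984, 8.004)
t=4.000: state=(4.917, 4.845, 8.543)
t=4.200: state=(4.638, 4.473, 8.529)
t=4.320: state=(4.466, 4.354, 8.297)

(x, y, z) = (4.466, 4.354, 8.297)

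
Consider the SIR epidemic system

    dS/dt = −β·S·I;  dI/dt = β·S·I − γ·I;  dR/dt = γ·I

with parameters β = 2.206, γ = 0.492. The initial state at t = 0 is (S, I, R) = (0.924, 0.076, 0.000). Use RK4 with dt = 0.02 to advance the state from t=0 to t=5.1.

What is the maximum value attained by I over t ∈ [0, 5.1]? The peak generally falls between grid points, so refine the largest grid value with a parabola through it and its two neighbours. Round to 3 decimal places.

t=0.000: state=(0.924, 0.076, 0.000)
step 1 (dt=0.02): k1=(-0.155, 0.118, 0.037), k2=(-0.157, 0.119, 0.038), k3=(-0.157, 0.119, 0.038), k4=(-0.159, 0.121, 0.039); state += dt/6·(k1+2k2+2k3+k4)
t=0.020: state=(0.921, 0.078, 0.001)
t=0.040: state=(0.918, 0.081, 0.002)
t=0.060: state=(0.914, 0.083, 0.002)
continuing one RK4 step at a time; state shown every 10 steps (Δt=0.2):
t=0.200: state=(0.888, 0.103, 0.009)
t=0.400: state=(0.843, 0.137, 0.020)
t=0.600: state=(0.787, 0.177, 0.036)
t=0.800: state=(0.720, 0.224, 0.056)
t=1.000: state=(0.645, 0.275, 0.080)
t=1.200: state=(0.565, 0.325, 0.110)
t=1.400: state=(0.485, 0.371, 0.144)
t=1.600: state=(0.408, 0.410, 0.182)
t=1.800: state=(0.338, 0.438, 0.224)
t=2.000: state=(0.278, 0.454, 0.268)
t=2.200: state=(0.227, 0.460, 0.313)
t=2.400: state=(0.185, 0.456, 0.358)
t=2.600: state=(0.152, 0.445, 0.403)
t=2.800: state=(0.125, 0.429, 0.446)
t=3.000: state=(0.104, 0.409, 0.487)
t=3.200: state=(0.087, 0.386, 0.526)
t=3.400: state=(0.074, 0.363, 0.563)
t=3.600: state=(0.063, 0.339, 0.598)
t=3.800: state=(0.055, 0.315, 0.630)
t=4.000: state=(0.048, 0.292, 0.660)
t=4.200: state=(0.042, 0.270, 0.687)
t=4.400: state=(0.038, 0.249, 0.713)
t=4.600: state=(0.034, 0.229, 0.737)
t=4.800: state=(0.031, 0.211, 0.758)
t=5.000: state=(0.028, 0.194, 0.778)
t=5.100: state=(0.027, 0.186, 0.787)
largest grid value and its neighbours: I(2.200)=0.45992, I(2.220)=0.45996, I(2.240)=0.45989
parabola through these three points peaks at t≈2.217 with I≈0.45996

max I = 0.460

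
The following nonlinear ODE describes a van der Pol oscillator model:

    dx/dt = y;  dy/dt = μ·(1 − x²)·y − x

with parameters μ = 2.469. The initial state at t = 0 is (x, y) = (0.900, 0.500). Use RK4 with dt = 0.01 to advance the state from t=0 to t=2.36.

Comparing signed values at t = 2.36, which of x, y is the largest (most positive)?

largest component: y

t=0.000: state=(0.900, 0.500)
step 1 (dt=0.01): k1=(0.500, -0.665), k2=(0.497, -0.675), k3=(0.497, -0.675), k4=(0.493, -0.684); state += dt/6·(k1+2k2+2k3+k4)
t=0.010: state=(0.905, 0.493)
t=0.020: state=(0.910, 0.486)
t=0.030: state=(0.915, 0.479)
continuing one RK4 step at a time; state shown every 10 steps (Δt=0.1):
t=0.100: state=(0.946, 0.425)
t=0.200: state=(0.984, 0.334)
t=0.300: state=(1.013, 0.235)
t=0.400: state=(1.031, 0.130)
t=0.500: state=(1.039, 0.025)
t=0.600: state=(1.036, -0.078)
t=0.700: state=(1.023, -0.179)
t=0.800: state=(1.000, -0.279)
t=0.900: state=(0.968, -0.380)
t=1.000: state=(0.924, -0.486)
t=1.100: state=(0.870, -0.602)
t=1.200: state=(0.803, -0.735)
t=1.300: state=(0.722, -0.895)
t=1.400: state=(0.623, -1.097)
t=1.500: state=(0.501, -1.359)
t=1.600: state=(0.348, -1.710)
t=1.700: state=(0.155, -2.182)
t=1.800: state=(-0.093, -2.793)
t=1.900: state=(-0.407, -3.489)
t=2.000: state=(-0.786, -4.021)
t=2.100: state=(-1.190, -3.932)
t=2.200: state=(-1.544, -3.027)
t=2.300: state=(-1.785, -1.803)
t=2.360: state=(-1.874, -1.179)
compare at T: x=-1.874, y=-1.179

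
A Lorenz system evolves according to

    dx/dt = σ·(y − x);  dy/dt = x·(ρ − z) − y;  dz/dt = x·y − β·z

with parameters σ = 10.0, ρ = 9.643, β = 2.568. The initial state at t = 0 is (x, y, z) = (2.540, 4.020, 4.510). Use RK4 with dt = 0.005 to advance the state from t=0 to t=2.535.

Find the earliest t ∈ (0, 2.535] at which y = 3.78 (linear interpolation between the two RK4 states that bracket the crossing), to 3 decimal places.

t=0.000: state=(2.540, 4.020, 4.510)
step 1 (dt=0.005): k1=(14.800, 9.018, -1.371), k2=(14.655, 9.194, -1.155), k3=(14.663, 9.190, -1.157), k4=(14.526, 9.363, -0.941); state += dt/6·(k1+2k2+2k3+k4)
t=0.005: state=(2.613, 4.066, 4.504)
t=0.010: state=(2.685, 4.114, 4.501)
t=0.015: state=(2.756, 4.163, 4.499)
continuing one RK4 step at a time; state shown every 20 steps (Δt=0.1):
t=0.100: state=(3.883, 5.190, 4.818)
t=0.200: state=(5.210, 6.526, 6.119)
t=0.300: state=(6.362, 7.242, 8.344)
t=0.400: state=(6.760, 6.610, 10.580)
t=0.500: state=(6.099, 5.024, 11.520)
t=0.585: state=(5.067, 3.815, 11.126)
next step: t=0.590: state=(5.005, 3.759, 11.079) — y has crossed 3.78
linear interpolation between t=0.585 (3.81483) and t=0.590 (3.75915) → t≈0.588

t = 0.588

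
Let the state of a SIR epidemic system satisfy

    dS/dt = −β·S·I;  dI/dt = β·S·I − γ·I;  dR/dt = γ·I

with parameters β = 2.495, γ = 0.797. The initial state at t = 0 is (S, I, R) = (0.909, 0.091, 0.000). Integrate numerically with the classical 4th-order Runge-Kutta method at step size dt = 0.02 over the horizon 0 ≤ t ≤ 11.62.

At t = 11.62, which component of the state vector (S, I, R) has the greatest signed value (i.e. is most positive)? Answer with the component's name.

largest component: R

t=0.000: state=(0.909, 0.091, 0.000)
step 1 (dt=0.02): k1=(-0.206, 0.134, 0.073), k2=(-0.209, 0.135, 0.074), k3=(-0.209, 0.135, 0.074), k4=(-0.212, 0.137, 0.075); state += dt/6·(k1+2k2+2k3+k4)
t=0.020: state=(0.905, 0.094, 0.001)
t=0.040: state=(0.901, 0.096, 0.003)
t=0.060: state=(0.896, 0.099, 0.005)
continuing one RK4 step at a time; state shown every 25 steps (Δt=0.5):
t=0.500: state=(0.772, 0.176, 0.052)
t=1.000: state=(0.583, 0.275, 0.142)
t=1.500: state=(0.395, 0.339, 0.266)
t=2.000: state=(0.257, 0.339, 0.404)
t=2.500: state=(0.172, 0.296, 0.531)
t=3.000: state=(0.123, 0.239, 0.638)
t=3.500: state=(0.095, 0.183, 0.722)
t=4.000: state=(0.078, 0.137, 0.785)
t=4.500: state=(0.067, 0.101, 0.832)
t=5.000: state=(0.060, 0.073, 0.867)
t=5.500: state=(0.056, 0.053, 0.891)
t=6.000: state=(0.053, 0.038, 0.909)
t=6.500: state=(0.051, 0.027, 0.922)
t=7.000: state=(0.049, 0.019, 0.931)
t=7.500: state=(0.048, 0.014, 0.938)
t=8.000: state=(0.048, 0.010, 0.943)
t=8.500: state=(0.047, 0.007, 0.946)
t=9.000: state=(0.047, 0.005, 0.948)
t=9.500: state=(0.046, 0.004, 0.950)
t=10.000: state=(0.046, 0.003, 0.951)
t=10.500: state=(0.046, 0.002, 0.952)
t=11.000: state=(0.046, 0.001, 0.953)
t=11.500: state=(0.046, 0.001, 0.953)
t=11.620: state=(0.046, 0.001, 0.953)
compare at T: S=0.046, I=0.001, R=0.953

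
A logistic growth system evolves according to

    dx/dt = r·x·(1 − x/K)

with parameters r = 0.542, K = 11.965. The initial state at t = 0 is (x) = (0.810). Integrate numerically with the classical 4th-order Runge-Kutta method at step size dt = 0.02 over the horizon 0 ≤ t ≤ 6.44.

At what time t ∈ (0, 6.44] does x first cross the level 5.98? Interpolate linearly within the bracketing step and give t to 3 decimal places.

t=0.000: state=(0.810)
step 1 (dt=0.02): k1=(0.409), k2=(0.411), k3=(0.411), k4=(0.413); state += dt/6·(k1+2k2+2k3+k4)
t=0.020: state=(0.818)
t=0.040: state=(0.827)
t=0.060: state=(0.835)
continuing one RK4 step at a time; state shown every 25 steps (Δt=0.5):
t=0.500: state=(1.040)
t=1.000: state=(1.328)
t=1.500: state=(1.683)
t=2.000: state=(2.115)
t=2.500: state=(2.628)
t=3.000: state=(3.226)
t=3.500: state=(3.902)
t=4.000: state=(4.646)
t=4.500: state=(5.435)
t=4.820: state=(5.952)
next step: t=4.840: state=(5.985) — x has crossed 5.98
linear interpolation between t=4.820 (5.95208) and t=4.840 (5.98451) → t≈4.837

t = 4.837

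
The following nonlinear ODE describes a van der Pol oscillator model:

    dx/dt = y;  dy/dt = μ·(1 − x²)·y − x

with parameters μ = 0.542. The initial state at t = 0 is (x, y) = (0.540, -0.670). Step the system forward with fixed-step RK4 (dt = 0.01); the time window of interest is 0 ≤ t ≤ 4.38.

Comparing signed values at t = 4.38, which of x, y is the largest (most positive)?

largest component: y

t=0.000: state=(0.540, -0.670)
step 1 (dt=0.01): k1=(-0.670, -0.797), k2=(-0.674, -0.797), k3=(-0.674, -0.797), k4=(-0.678, -0.796); state += dt/6·(k1+2k2+2k3+k4)
t=0.010: state=(0.533, -0.678)
t=0.020: state=(0.526, -0.686)
t=0.030: state=(0.520, -0.694)
continuing one RK4 step at a time; state shown every 20 steps (Δt=0.2):
t=0.200: state=(0.390, -0.827)
t=0.400: state=(0.210, -0.976)
t=0.600: state=(0.001, -1.109)
t=0.800: state=(-0.232, -1.210)
t=1.000: state=(-0.480, -1.256)
t=1.200: state=(-0.729, -1.220)
t=1.400: state=(-0.961, -1.086)
t=1.600: state=(-1.157, -0.860)
t=1.800: state=(-1.301, -0.573)
t=2.000: state=(-1.385, -0.267)
t=2.200: state=(-1.409, 0.026)
t=2.400: state=(-1.377, 0.289)
t=2.600: state=(-1.295, 0.522)
t=2.800: state=(-1.170, 0.734)
t=3.000: state=(-1.003, 0.935)
t=3.200: state=(-0.796, 1.137)
t=3.400: state=(-0.548, 1.345)
t=3.600: state=(-0.257, 1.557)
t=3.800: state=(0.074, 1.752)
t=4.000: state=(0.439, 1.884)
t=4.200: state=(0.819, 1.880)
t=4.380: state=(1.144, 1.708)
compare at T: x=1.144, y=1.708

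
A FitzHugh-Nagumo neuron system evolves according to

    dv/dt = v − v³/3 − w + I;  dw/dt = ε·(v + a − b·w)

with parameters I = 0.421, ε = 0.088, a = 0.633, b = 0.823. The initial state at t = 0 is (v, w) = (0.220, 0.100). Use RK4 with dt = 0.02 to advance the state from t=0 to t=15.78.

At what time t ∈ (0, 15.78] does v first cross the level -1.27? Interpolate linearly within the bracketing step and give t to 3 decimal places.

t = 13.391

t=0.000: state=(0.220, 0.100)
step 1 (dt=0.02): k1=(0.537, 0.068), k2=(0.542, 0.068), k3=(0.542, 0.068), k4=(0.546, 0.069); state += dt/6·(k1+2k2+2k3+k4)
t=0.020: state=(0.231, 0.101)
t=0.040: state=(0.242, 0.103)
t=0.060: state=(0.253, 0.104)
continuing one RK4 step at a time; state shown every 50 steps (Δt=1):
t=1.000: state=(0.975, 0.195)
t=2.000: state=(1.612, 0.350)
t=3.000: state=(1.696, 0.522)
t=4.000: state=(1.634, 0.681)
t=5.000: state=(1.548, 0.822)
t=6.000: state=(1.455, 0.946)
t=7.000: state=(1.354, 1.053)
t=8.000: state=(1.243, 1.143)
t=9.000: state=(1.113, 1.217)
t=10.000: state=(0.950, 1.274)
t=11.000: state=(0.717, 1.310)
t=12.000: state=(0.295, 1.317)
t=13.000: state=(-0.698, 1.267)
t=13.380: state=(-1.255, 1.221)
next step: t=13.400: state=(-1.283, 1.218) — v has crossed -1.27
linear interpolation between t=13.380 (-1.25477) and t=13.400 (-1.28251) → t≈13.391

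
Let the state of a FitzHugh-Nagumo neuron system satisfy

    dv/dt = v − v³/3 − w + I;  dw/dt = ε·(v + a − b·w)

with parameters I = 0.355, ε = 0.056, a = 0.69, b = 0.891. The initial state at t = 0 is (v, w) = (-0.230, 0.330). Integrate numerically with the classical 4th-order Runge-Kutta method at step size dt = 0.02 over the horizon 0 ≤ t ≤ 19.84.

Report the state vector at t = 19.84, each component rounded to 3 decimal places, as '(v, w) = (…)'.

t=0.000: state=(-0.230, 0.330)
step 1 (dt=0.02): k1=(-0.201, 0.009), k2=(-0.203, 0.009), k3=(-0.203, 0.009), k4=(-0.205, 0.009); state += dt/6·(k1+2k2+2k3+k4)
t=0.020: state=(-0.234, 0.330)
t=0.040: state=(-0.238, 0.330)
t=0.060: state=(-0.242, 0.331)
continuing one RK4 step at a time; state shown every 50 steps (Δt=1):
t=1.000: state=(-0.557, 0.331)
t=2.000: state=(-1.141, 0.307)
t=3.000: state=(-1.552, 0.254)
t=4.000: state=(-1.637, 0.192)
t=5.000: state=(-1.624, 0.131)
t=6.000: state=(-1.592, 0.074)
t=7.000: state=(-1.558, 0.022)
t=8.000: state=(-1.523, -0.025)
t=9.000: state=(-1.488, -0.069)
t=10.000: state=(-1.454, -0.108)
t=11.000: state=(-1.421, -0.144)
t=12.000: state=(-1.387, -0.176)
t=13.000: state=(-1.354, -0.204)
t=14.000: state=(-1.322, -0.230)
t=15.000: state=(-1.289, -0.252)
t=16.000: state=(-1.257, -0.272)
t=17.000: state=(-1.226, -0.289)
t=18.000: state=(-1.194, -0.303)
t=19.000: state=(-1.163, -0.315)
t=19.840: state=(-1.137, -0.323)

(v, w) = (-1.137, -0.323)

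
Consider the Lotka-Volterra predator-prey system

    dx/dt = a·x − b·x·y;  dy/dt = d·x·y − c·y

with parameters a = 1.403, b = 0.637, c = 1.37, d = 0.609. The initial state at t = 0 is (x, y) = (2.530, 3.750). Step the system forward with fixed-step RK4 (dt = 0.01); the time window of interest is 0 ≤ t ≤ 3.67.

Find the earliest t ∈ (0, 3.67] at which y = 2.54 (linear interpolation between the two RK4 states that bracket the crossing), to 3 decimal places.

t=0.000: state=(2.530, 3.750)
step 1 (dt=0.01): k1=(-2.494, 0.640), k2=(-2.487, 0.612), k3=(-2.487, 0.612), k4=(-2.479, 0.585); state += dt/6·(k1+2k2+2k3+k4)
t=0.010: state=(2.505, 3.756)
t=0.020: state=(2.480, 3.762)
t=0.030: state=(2.456, 3.767)
continuing one RK4 step at a time; state shown every 20 steps (Δt=0.2):
t=0.200: state=(2.070, 3.770)
t=0.400: state=(1.711, 3.604)
t=0.600: state=(1.456, 3.320)
t=0.800: state=(1.290, 2.981)
t=1.000: state=(1.194, 2.635)
t=1.050: state=(1.179, 2.551)
next step: t=1.060: state=(1.177, 2.535) — y has crossed 2.54
linear interpolation between t=1.050 (2.55126) and t=1.060 (2.53467) → t≈1.057

t = 1.057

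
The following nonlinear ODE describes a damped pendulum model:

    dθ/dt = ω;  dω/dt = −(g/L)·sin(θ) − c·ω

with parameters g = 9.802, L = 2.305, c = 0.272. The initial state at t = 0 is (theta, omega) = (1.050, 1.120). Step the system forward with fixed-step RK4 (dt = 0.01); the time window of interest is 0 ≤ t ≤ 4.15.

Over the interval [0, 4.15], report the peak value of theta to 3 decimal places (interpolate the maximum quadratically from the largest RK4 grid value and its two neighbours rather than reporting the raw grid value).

max theta = 1.205

t=0.000: state=(1.050, 1.120)
step 1 (dt=0.01): k1=(1.120, -3.993), k2=(1.100, -4.000), k3=(1.100, -3.999), k4=(1.080, -4.006); state += dt/6·(k1+2k2+2k3+k4)
t=0.010: state=(1.061, 1.080)
t=0.020: state=(1.072, 1.040)
t=0.030: state=(1.082, 1.000)
continuing one RK4 step at a time; state shown every 20 steps (Δt=0.2):
t=0.200: state=(1.193, 0.311)
t=0.400: state=(1.176, -0.477)
t=0.600: state=(1.008, -1.189)
t=0.800: state=(0.710, -1.755)
t=1.000: state=(0.322, -2.070)
t=1.200: state=(-0.096, -2.052)
t=1.400: state=(-0.476, -1.705)
t=1.600: state=(-0.762, -1.128)
t=1.800: state=(-0.921, -0.445)
t=2.000: state=(-0.940, 0.248)
t=2.200: state=(-0.826, 0.879)
t=2.400: state=(-0.597, 1.376)
t=2.600: state=(-0.290, 1.660)
t=2.800: state=(0.048, 1.670)
t=3.000: state=(0.360, 1.410)
t=3.200: state=(0.598, 0.948)
t=3.400: state=(0.732, 0.380)
t=3.600: state=(0.750, -0.204)
t=3.800: state=(0.654, -0.733)
t=4.000: state=(0.465, -1.137)
t=4.150: state=(0.279, -1.319)
largest grid value and its neighbours: theta(0.270)=1.20510, theta(0.280)=1.20520, theta(0.290)=1.20490
parabola through these three points peaks at t≈0.278 with theta≈1.20521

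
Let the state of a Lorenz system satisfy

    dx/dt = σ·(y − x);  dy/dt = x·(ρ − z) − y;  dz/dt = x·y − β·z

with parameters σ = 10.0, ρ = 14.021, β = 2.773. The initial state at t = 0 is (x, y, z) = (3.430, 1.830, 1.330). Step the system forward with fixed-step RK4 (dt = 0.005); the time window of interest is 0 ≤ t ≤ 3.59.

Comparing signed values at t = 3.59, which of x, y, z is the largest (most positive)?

largest component: z

t=0.000: state=(3.430, 1.830, 1.330)
step 1 (dt=0.005): k1=(-16.000, 41.700, 2.589), k2=(-14.557, 41.066, 2.851), k3=(-14.609, 41.111, 2.851), k4=(-13.214, 40.520, 3.106); state += dt/6·(k1+2k2+2k3+k4)
t=0.005: state=(3.357, 2.035, 1.344)
t=0.010: state=(3.298, 2.235, 1.361)
t=0.015: state=(3.251, 2.431, 1.380)
continuing one RK4 step at a time; state shown every 40 steps (Δt=0.2):
t=0.200: state=(6.554, 10.108, 5.220)
t=0.400: state=(10.671, 8.298, 20.574)
t=0.600: state=(2.919, 0.341, 15.016)
t=0.800: state=(0.869, 0.770, 8.718)
t=1.000: state=(1.405, 2.024, 5.233)
t=1.200: state=(3.826, 5.841, 4.569)
t=1.400: state=(9.259, 11.612, 12.754)
t=1.600: state=(7.046, 3.480, 18.549)
t=1.800: state=(2.411, 1.582, 11.876)
t=2.000: state=(2.457, 3.135, 7.595)
t=2.200: state=(5.125, 7.162, 7.377)
t=2.400: state=(9.015, 9.685, 15.093)
t=2.600: state=(5.951, 3.524, 16.457)
t=2.800: state=(3.214, 2.922, 11.235)
t=3.000: state=(4.114, 5.216, 8.614)
t=3.200: state=(7.168, 8.742, 11.420)
t=3.400: state=(7.689, 6.371, 16.456)
t=3.590: state=(4.731, 3.613, 13.809)
compare at T: x=4.731, y=3.613, z=13.809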